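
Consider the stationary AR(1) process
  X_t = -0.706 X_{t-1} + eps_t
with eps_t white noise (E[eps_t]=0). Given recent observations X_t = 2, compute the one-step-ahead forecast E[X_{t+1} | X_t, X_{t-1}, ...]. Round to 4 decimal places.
E[X_{t+1} \mid \mathcal F_t] = -1.4120

For an AR(p) model X_t = c + sum_i phi_i X_{t-i} + eps_t, the
one-step-ahead conditional mean is
  E[X_{t+1} | X_t, ...] = c + sum_i phi_i X_{t+1-i}.
Substitute known values:
  E[X_{t+1} | ...] = (-0.706) * (2)
                   = -1.4120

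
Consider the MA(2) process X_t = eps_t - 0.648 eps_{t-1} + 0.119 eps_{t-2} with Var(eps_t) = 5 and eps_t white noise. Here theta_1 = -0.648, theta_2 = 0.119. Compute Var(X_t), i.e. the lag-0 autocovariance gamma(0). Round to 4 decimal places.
\gamma(0) = 7.1703

For an MA(q) process X_t = eps_t + sum_i theta_i eps_{t-i} with
Var(eps_t) = sigma^2, the variance is
  gamma(0) = sigma^2 * (1 + sum_i theta_i^2).
  sum_i theta_i^2 = (-0.648)^2 + (0.119)^2 = 0.419904 + 0.014161 = 0.434065.
  gamma(0) = 5 * (1 + 0.434065) = 5 * 1.434065 = 7.170325, which rounds to 7.1703.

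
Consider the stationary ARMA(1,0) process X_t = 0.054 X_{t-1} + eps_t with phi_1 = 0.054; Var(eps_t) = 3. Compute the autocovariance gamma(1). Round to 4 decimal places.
\gamma(1) = 0.1625

Multiply the model equation by X_{t-k} and take expectations. With theta_0 = psi_0 = 1 and psi_j the MA(infinity) weights, this gives
  gamma(k) - sum_i phi_i gamma(k-i) = c_k,
  c_k = sigma^2 * sum_{j=k..q} theta_j psi_{j-k}   (c_k = 0 for k > q),
using gamma(-m) = gamma(m).
Pure AR (q = 0): c_0 = sigma^2 = 3, c_k = 0 for k >= 1.
Equations for k = 0 and k = 1 (AR order 1):
  gamma(0) = phi_1 gamma(1) + c_0
  gamma(1) = phi_1 gamma(0) + c_1
Substituting the second into the first: gamma(0) (1 - phi_1^2) = c_0 + phi_1 c_1, so
  gamma(0) = c_0 / (1 - phi_1^2) = 3 / (1 - (0.054)^2) = 3 / 0.997084 = 3.008774.
  gamma(1) = phi_1 gamma(0) = (0.054)(3.008774) = 0.162474.
Therefore gamma(1) = 0.1625 (to 4 decimal places).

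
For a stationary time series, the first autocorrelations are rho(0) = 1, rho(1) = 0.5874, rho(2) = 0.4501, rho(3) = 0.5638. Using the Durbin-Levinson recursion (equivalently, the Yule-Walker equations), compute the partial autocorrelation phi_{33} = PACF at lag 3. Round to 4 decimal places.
\phi_{33} = 0.3880

The PACF at lag k is phi_{kk}, the last component of the solution
to the Yule-Walker system G_k phi = r_k where
  (G_k)_{ij} = rho(|i - j|), (r_k)_i = rho(i), i,j = 1..k.
Equivalently, Durbin-Levinson gives phi_{kk} iteratively:
  phi_{11} = rho(1)
  phi_{kk} = [rho(k) - sum_{j=1..k-1} phi_{k-1,j} rho(k-j)]
            / [1 - sum_{j=1..k-1} phi_{k-1,j} rho(j)],
  phi_{k,j} = phi_{k-1,j} - phi_{kk} phi_{k-1,k-j},  j = 1..k-1.
Step k = 1:
  phi_11 = rho(1) = 0.5874.
Step k = 2:
  phi_22 = [rho(2) - phi_11 rho(1)] / [1 - phi_11 rho(1)] = [0.4501 - (0.5874)(0.5874)] / [1 - (0.5874)(0.5874)]
         = 0.10506124 / 0.65496124 = 0.160408.
  Update: phi_21 = phi_11 - phi_22 phi_11 = 0.5874 - (0.160408)(0.5874) = 0.493176.
Step k = 3:
  phi_33 = [rho(3) - phi_21 rho(2) - phi_22 rho(1)] / [1 - phi_21 rho(1) - phi_22 rho(2)]
    numerator   = 0.5638 - (0.493176)(0.4501) - (0.160408)(0.5874) = 0.24759756
    denominator = 1 - (0.493176)(0.5874) - (0.160408)(0.4501) = 0.63810854
  phi_33 = 0.24759756 / 0.63810854 = 0.388.
Therefore phi_{33} = 0.3880.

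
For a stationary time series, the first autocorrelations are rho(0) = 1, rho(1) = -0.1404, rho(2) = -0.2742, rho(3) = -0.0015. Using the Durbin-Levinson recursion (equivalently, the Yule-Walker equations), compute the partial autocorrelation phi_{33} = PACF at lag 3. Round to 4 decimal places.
\phi_{33} = -0.1050

The PACF at lag k is phi_{kk}, the last component of the solution
to the Yule-Walker system G_k phi = r_k where
  (G_k)_{ij} = rho(|i - j|), (r_k)_i = rho(i), i,j = 1..k.
Equivalently, Durbin-Levinson gives phi_{kk} iteratively:
  phi_{11} = rho(1)
  phi_{kk} = [rho(k) - sum_{j=1..k-1} phi_{k-1,j} rho(k-j)]
            / [1 - sum_{j=1..k-1} phi_{k-1,j} rho(j)],
  phi_{k,j} = phi_{k-1,j} - phi_{kk} phi_{k-1,k-j},  j = 1..k-1.
Step k = 1:
  phi_11 = rho(1) = -0.1404.
Step k = 2:
  phi_22 = [rho(2) - phi_11 rho(1)] / [1 - phi_11 rho(1)] = [-0.2742 - (-0.1404)(-0.1404)] / [1 - (-0.1404)(-0.1404)]
         = -0.29391216 / 0.98028784 = -0.299822.
  Update: phi_21 = phi_11 - phi_22 phi_11 = -0.1404 - (-0.299822)(-0.1404) = -0.182495.
Step k = 3:
  phi_33 = [rho(3) - phi_21 rho(2) - phi_22 rho(1)] / [1 - phi_21 rho(1) - phi_22 rho(2)]
    numerator   = -0.0015 - (-0.182495)(-0.2742) - (-0.299822)(-0.1404) = -0.09363519
    denominator = 1 - (-0.182495)(-0.1404) - (-0.299822)(-0.2742) = 0.89216642
  phi_33 = -0.09363519 / 0.89216642 = -0.105.
Therefore phi_{33} = -0.1050.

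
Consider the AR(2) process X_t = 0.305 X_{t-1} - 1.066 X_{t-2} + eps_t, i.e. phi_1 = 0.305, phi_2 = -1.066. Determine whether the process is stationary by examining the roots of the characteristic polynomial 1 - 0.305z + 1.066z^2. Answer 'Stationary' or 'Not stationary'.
\text{Not stationary}

The AR(p) characteristic polynomial is P(z) = 1 - 0.305z + 1.066z^2.
Stationarity requires all roots to lie outside the unit circle, i.e. |z| > 1 for every root.
Set 1 + (-0.305) z + (1.066) z^2 = 0, i.e. a z^2 + b z + c = 0 with a = 1.066, b = -0.305, c = 1.
Discriminant D = b^2 - 4ac = (-0.305)^2 - 4*(1.066)*1 = 0.093025 - (4.264) = -4.170975.
D < 0, so the roots are the complex-conjugate pair z = (-b +/- i sqrt(-D)) / (2a) = 0.1431 +/- 0.9579i.
For a conjugate pair |z|^2 = z * conj(z) = (product of roots) = c/a = 1/(1.066) = 0.938086, so |z| = sqrt(0.938086) = 0.9685 for both roots.
Moduli of all roots: 0.9685, 0.9685.
All moduli strictly greater than 1? No.
Verdict: Not stationary.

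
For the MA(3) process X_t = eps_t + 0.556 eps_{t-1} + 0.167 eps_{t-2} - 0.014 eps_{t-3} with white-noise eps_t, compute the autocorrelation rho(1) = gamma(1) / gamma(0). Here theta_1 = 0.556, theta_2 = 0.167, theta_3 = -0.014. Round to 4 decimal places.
\rho(1) = 0.4835

For an MA(q) process with theta_0 = 1, the autocovariance is
  gamma(k) = sigma^2 * sum_{i=0..q-k} theta_i * theta_{i+k},
and rho(k) = gamma(k) / gamma(0). Sigma^2 cancels.
  numerator   = (1)*(0.556) + (0.556)*(0.167) + (0.167)*(-0.014) = 0.646514.
  denominator = (1)^2 + (0.556)^2 + (0.167)^2 + (-0.014)^2 = 1.337221.
  rho(1) = 0.646514 / 1.337221 = 0.4835.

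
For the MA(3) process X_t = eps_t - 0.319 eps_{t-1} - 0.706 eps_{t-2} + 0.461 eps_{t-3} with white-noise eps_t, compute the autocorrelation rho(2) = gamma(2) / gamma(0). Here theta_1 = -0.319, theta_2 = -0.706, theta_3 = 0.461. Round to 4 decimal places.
\rho(2) = -0.4706

For an MA(q) process with theta_0 = 1, the autocovariance is
  gamma(k) = sigma^2 * sum_{i=0..q-k} theta_i * theta_{i+k},
and rho(k) = gamma(k) / gamma(0). Sigma^2 cancels.
  numerator   = (1)*(-0.706) + (-0.319)*(0.461) = -0.853059.
  denominator = (1)^2 + (-0.319)^2 + (-0.706)^2 + (0.461)^2 = 1.812718.
  rho(2) = -0.853059 / 1.812718 = -0.4706.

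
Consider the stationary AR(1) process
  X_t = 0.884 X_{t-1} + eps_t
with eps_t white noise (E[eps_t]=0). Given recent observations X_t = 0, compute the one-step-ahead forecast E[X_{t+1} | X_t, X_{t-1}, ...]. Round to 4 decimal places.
E[X_{t+1} \mid \mathcal F_t] = 0.0000

For an AR(p) model X_t = c + sum_i phi_i X_{t-i} + eps_t, the
one-step-ahead conditional mean is
  E[X_{t+1} | X_t, ...] = c + sum_i phi_i X_{t+1-i}.
Substitute known values:
  E[X_{t+1} | ...] = (0.884) * (0)
                   = 0.0000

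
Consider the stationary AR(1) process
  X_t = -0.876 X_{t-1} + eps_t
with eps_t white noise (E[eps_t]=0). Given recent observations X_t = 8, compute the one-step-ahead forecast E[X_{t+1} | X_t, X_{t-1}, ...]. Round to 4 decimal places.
E[X_{t+1} \mid \mathcal F_t] = -7.0080

For an AR(p) model X_t = c + sum_i phi_i X_{t-i} + eps_t, the
one-step-ahead conditional mean is
  E[X_{t+1} | X_t, ...] = c + sum_i phi_i X_{t+1-i}.
Substitute known values:
  E[X_{t+1} | ...] = (-0.876) * (8)
                   = -7.0080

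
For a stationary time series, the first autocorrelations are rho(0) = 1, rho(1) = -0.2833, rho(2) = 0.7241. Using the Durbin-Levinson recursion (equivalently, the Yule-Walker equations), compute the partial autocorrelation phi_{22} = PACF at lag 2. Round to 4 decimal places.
\phi_{22} = 0.7000

The PACF at lag k is phi_{kk}, the last component of the solution
to the Yule-Walker system G_k phi = r_k where
  (G_k)_{ij} = rho(|i - j|), (r_k)_i = rho(i), i,j = 1..k.
Equivalently, Durbin-Levinson gives phi_{kk} iteratively:
  phi_{11} = rho(1)
  phi_{kk} = [rho(k) - sum_{j=1..k-1} phi_{k-1,j} rho(k-j)]
            / [1 - sum_{j=1..k-1} phi_{k-1,j} rho(j)],
  phi_{k,j} = phi_{k-1,j} - phi_{kk} phi_{k-1,k-j},  j = 1..k-1.
Step k = 1:
  phi_11 = rho(1) = -0.2833.
Step k = 2:
  phi_22 = [rho(2) - phi_11 rho(1)] / [1 - phi_11 rho(1)] = [0.7241 - (-0.2833)(-0.2833)] / [1 - (-0.2833)(-0.2833)]
         = 0.64384111 / 0.91974111 = 0.7.
Therefore phi_{22} = 0.7000.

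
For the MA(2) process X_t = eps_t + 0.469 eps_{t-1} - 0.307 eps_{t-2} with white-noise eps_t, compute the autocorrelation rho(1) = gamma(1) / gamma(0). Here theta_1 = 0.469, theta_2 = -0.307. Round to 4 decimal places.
\rho(1) = 0.2473

For an MA(q) process with theta_0 = 1, the autocovariance is
  gamma(k) = sigma^2 * sum_{i=0..q-k} theta_i * theta_{i+k},
and rho(k) = gamma(k) / gamma(0). Sigma^2 cancels.
  numerator   = (1)*(0.469) + (0.469)*(-0.307) = 0.325017.
  denominator = (1)^2 + (0.469)^2 + (-0.307)^2 = 1.31421.
  rho(1) = 0.325017 / 1.31421 = 0.2473.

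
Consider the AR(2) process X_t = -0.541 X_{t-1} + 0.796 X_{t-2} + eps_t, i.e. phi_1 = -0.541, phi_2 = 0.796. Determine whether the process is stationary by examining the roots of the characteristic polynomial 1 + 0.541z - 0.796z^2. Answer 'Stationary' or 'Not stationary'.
\text{Not stationary}

The AR(p) characteristic polynomial is P(z) = 1 + 0.541z - 0.796z^2.
Stationarity requires all roots to lie outside the unit circle, i.e. |z| > 1 for every root.
Set 1 + (0.541) z + (-0.796) z^2 = 0, i.e. a z^2 + b z + c = 0 with a = -0.796, b = 0.541, c = 1.
Discriminant D = b^2 - 4ac = (0.541)^2 - 4*(-0.796)*1 = 0.292681 - (-3.184) = 3.476681.
D >= 0, so the roots are real: z = (-b +/- sqrt(D)) / (2a) = (-0.541 +/- 1.864586) / (-1.592).
  z_1 = (-0.541 + 1.864586) / (-1.592) = -0.8314,   |z_1| = 0.8314.
  z_2 = (-0.541 - 1.864586) / (-1.592) = 1.511,   |z_2| = 1.511.
Moduli of all roots: 0.8314, 1.5110.
All moduli strictly greater than 1? No.
Verdict: Not stationary.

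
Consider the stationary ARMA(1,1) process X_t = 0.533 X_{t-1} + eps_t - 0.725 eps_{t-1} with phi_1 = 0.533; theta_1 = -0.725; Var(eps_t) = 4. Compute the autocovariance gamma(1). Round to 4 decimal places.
\gamma(1) = -0.6582

Multiply the model equation by X_{t-k} and take expectations. With theta_0 = psi_0 = 1 and psi_j the MA(infinity) weights, this gives
  gamma(k) - sum_i phi_i gamma(k-i) = c_k,
  c_k = sigma^2 * sum_{j=k..q} theta_j psi_{j-k}   (c_k = 0 for k > q),
using gamma(-m) = gamma(m).
psi-weights needed (psi_j = theta_j + sum_i phi_i psi_{j-i}):
  psi_1 = theta_1 + phi_1 = -0.725 + (0.533) = -0.192
Right-hand sides:
  c_0 = sigma^2 (1 + theta_1 psi_1) = 4 * (1 + (-0.725)(-0.192)) = 4 * 1.1392 = 4.5568
  c_1 = sigma^2 theta_1 = 4 * (-0.725) = -2.9
  c_2 = 0
Equations for k = 0 and k = 1 (AR order 1):
  gamma(0) = phi_1 gamma(1) + c_0
  gamma(1) = phi_1 gamma(0) + c_1
Substituting the second into the first: gamma(0) (1 - phi_1^2) = c_0 + phi_1 c_1, so
  gamma(0) = (c_0 + phi_1 c_1) / (1 - phi_1^2) = (4.5568 + (0.533)(-2.9)) / (1 - (0.533)^2) = 3.0111 / 0.715911 = 4.20597.
  gamma(1) = phi_1 gamma(0) + c_1 = (0.533)(4.20597) + (-2.9) = -0.658218.
Therefore gamma(1) = -0.6582 (to 4 decimal places).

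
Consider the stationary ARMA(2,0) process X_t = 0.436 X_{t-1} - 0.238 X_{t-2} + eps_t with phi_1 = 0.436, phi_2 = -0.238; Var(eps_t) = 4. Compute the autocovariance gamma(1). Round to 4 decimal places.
\gamma(1) = 1.7048

Multiply the model equation by X_{t-k} and take expectations. With theta_0 = psi_0 = 1 and psi_j the MA(infinity) weights, this gives
  gamma(k) - sum_i phi_i gamma(k-i) = c_k,
  c_k = sigma^2 * sum_{j=k..q} theta_j psi_{j-k}   (c_k = 0 for k > q),
using gamma(-m) = gamma(m).
Pure AR (q = 0): c_0 = sigma^2 = 4, c_k = 0 for k >= 1.
Equations for k = 0, 1, 2 (AR order 2, c_2 = 0):
  (E0) gamma(0) = phi_1 gamma(1) + phi_2 gamma(2) + c_0
  (E1) gamma(1) = phi_1 gamma(0) + phi_2 gamma(1) + c_1
  (E2) gamma(2) = phi_1 gamma(1) + phi_2 gamma(0)
From (E1): gamma(1) = A gamma(0) + B with
  A = phi_1 / (1 - phi_2) = 0.436 / 1.238 = 0.352181,   B = c_1 / (1 - phi_2) = 0 / 1.238 = 0.
Insert (E2) into (E0): gamma(0) (1 - phi_2^2) = phi_1 (1 + phi_2) gamma(1) + c_0.
  phi_1 (1 + phi_2) = (0.436)(0.762) = 0.332232,   1 - phi_2^2 = 0.943356.
Replace gamma(1) by A gamma(0) + B and collect gamma(0):
  gamma(0) [0.943356 - (0.332232)(0.352181)] = c_0 = 4
  gamma(0) * 0.82635 = 4
  gamma(0) = 4 / 0.82635 = 4.840563.
  gamma(1) = A gamma(0) = (0.352181)(4.840563) = 1.704754.
Therefore gamma(1) = 1.7048 (to 4 decimal places).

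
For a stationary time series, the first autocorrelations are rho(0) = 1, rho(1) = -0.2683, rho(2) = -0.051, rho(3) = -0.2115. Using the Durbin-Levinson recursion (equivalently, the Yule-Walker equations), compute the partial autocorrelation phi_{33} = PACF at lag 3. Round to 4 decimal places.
\phi_{33} = -0.2880

The PACF at lag k is phi_{kk}, the last component of the solution
to the Yule-Walker system G_k phi = r_k where
  (G_k)_{ij} = rho(|i - j|), (r_k)_i = rho(i), i,j = 1..k.
Equivalently, Durbin-Levinson gives phi_{kk} iteratively:
  phi_{11} = rho(1)
  phi_{kk} = [rho(k) - sum_{j=1..k-1} phi_{k-1,j} rho(k-j)]
            / [1 - sum_{j=1..k-1} phi_{k-1,j} rho(j)],
  phi_{k,j} = phi_{k-1,j} - phi_{kk} phi_{k-1,k-j},  j = 1..k-1.
Step k = 1:
  phi_11 = rho(1) = -0.2683.
Step k = 2:
  phi_22 = [rho(2) - phi_11 rho(1)] / [1 - phi_11 rho(1)] = [-0.051 - (-0.2683)(-0.2683)] / [1 - (-0.2683)(-0.2683)]
         = -0.12298489 / 0.92801511 = -0.132525.
  Update: phi_21 = phi_11 - phi_22 phi_11 = -0.2683 - (-0.132525)(-0.2683) = -0.303856.
Step k = 3:
  phi_33 = [rho(3) - phi_21 rho(2) - phi_22 rho(1)] / [1 - phi_21 rho(1) - phi_22 rho(2)]
    numerator   = -0.2115 - (-0.303856)(-0.051) - (-0.132525)(-0.2683) = -0.26255304
    denominator = 1 - (-0.303856)(-0.2683) - (-0.132525)(-0.051) = 0.91171658
  phi_33 = -0.26255304 / 0.91171658 = -0.288.
Therefore phi_{33} = -0.2880.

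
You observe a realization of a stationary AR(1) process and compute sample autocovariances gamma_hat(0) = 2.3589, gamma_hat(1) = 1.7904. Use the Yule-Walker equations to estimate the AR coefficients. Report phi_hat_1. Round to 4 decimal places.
\hat\phi_{1} = 0.7590

The Yule-Walker equations for an AR(p) process read, in matrix form,
  Gamma_p phi = r_p,   with   (Gamma_p)_{ij} = gamma(|i - j|),
                       (r_p)_i = gamma(i),   i,j = 1..p.
Substitute the sample gammas (Toeplitz matrix and right-hand side of size 1):
  Gamma_p = [[2.3589]]
  r_p     = [1.7904]
With p = 1 this is the single equation gamma(0) phi_1 = gamma(1):
  phi_hat_1 = gamma(1) / gamma(0) = 1.7904 / 2.3589 = 0.7590.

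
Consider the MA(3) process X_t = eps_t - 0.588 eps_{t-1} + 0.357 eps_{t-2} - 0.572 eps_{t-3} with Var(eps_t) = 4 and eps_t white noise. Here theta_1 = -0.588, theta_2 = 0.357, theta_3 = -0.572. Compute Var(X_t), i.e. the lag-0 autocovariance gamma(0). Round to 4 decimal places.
\gamma(0) = 7.2015

For an MA(q) process X_t = eps_t + sum_i theta_i eps_{t-i} with
Var(eps_t) = sigma^2, the variance is
  gamma(0) = sigma^2 * (1 + sum_i theta_i^2).
  sum_i theta_i^2 = (-0.588)^2 + (0.357)^2 + (-0.572)^2 = 0.345744 + 0.127449 + 0.327184 = 0.800377.
  gamma(0) = 4 * (1 + 0.800377) = 4 * 1.800377 = 7.201508, which rounds to 7.2015.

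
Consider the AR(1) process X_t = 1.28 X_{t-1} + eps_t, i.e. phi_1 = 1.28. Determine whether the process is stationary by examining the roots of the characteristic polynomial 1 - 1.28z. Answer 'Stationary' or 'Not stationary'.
\text{Not stationary}

The AR(p) characteristic polynomial is P(z) = 1 - 1.28z.
Stationarity requires all roots to lie outside the unit circle, i.e. |z| > 1 for every root.
This is linear in z: 1 + (-1.28) z = 0  =>  z = -1/(-1.28) = 0.78125,  |z| = 0.78125.
Moduli of all roots: 0.7812.
All moduli strictly greater than 1? No.
Verdict: Not stationary.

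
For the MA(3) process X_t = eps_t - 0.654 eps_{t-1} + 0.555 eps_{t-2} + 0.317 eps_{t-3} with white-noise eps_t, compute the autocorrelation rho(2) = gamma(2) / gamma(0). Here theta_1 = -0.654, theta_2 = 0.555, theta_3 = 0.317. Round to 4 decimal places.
\rho(2) = 0.1893

For an MA(q) process with theta_0 = 1, the autocovariance is
  gamma(k) = sigma^2 * sum_{i=0..q-k} theta_i * theta_{i+k},
and rho(k) = gamma(k) / gamma(0). Sigma^2 cancels.
  numerator   = (1)*(0.555) + (-0.654)*(0.317) = 0.347682.
  denominator = (1)^2 + (-0.654)^2 + (0.555)^2 + (0.317)^2 = 1.83623.
  rho(2) = 0.347682 / 1.83623 = 0.1893.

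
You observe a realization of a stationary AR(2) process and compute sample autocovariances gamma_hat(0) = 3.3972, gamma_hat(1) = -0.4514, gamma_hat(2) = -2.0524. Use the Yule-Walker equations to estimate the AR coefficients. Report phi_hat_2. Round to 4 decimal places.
\hat\phi_{2} = -0.6330

The Yule-Walker equations for an AR(p) process read, in matrix form,
  Gamma_p phi = r_p,   with   (Gamma_p)_{ij} = gamma(|i - j|),
                       (r_p)_i = gamma(i),   i,j = 1..p.
Substitute the sample gammas (Toeplitz matrix and right-hand side of size 2):
  Gamma_p = [[3.3972, -0.4514], [-0.4514, 3.3972]]
  r_p     = [-0.4514, -2.0524]
Written out:
  3.3972 phi_1 - 0.4514 phi_2 = -0.4514
  -0.4514 phi_1 + 3.3972 phi_2 = -2.0524
Solve by Cramer's rule:
  det = gamma(0)^2 - gamma(1)^2 = (3.3972)^2 - (-0.4514)^2 = 11.54096784 - 0.20376196 = 11.33720588
  phi_hat_1 = [gamma(1) gamma(0) - gamma(1) gamma(2)] / det = [(-0.4514)(3.3972) - (-0.4514)(-2.0524)] / 11.33720588 = -2.45994944 / 11.33720588 = -0.217
  phi_hat_2 = [gamma(0) gamma(2) - gamma(1)^2] / det = [(3.3972)(-2.0524) - (-0.4514)^2] / 11.33720588 = -7.17617524 / 11.33720588 = -0.633
So phi_hat = [-0.2170, -0.6330].
Therefore phi_hat_2 = -0.6330.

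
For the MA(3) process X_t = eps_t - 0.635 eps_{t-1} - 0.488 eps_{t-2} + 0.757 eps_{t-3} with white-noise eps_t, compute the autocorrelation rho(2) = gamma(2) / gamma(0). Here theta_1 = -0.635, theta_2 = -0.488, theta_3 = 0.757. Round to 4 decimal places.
\rho(2) = -0.4374

For an MA(q) process with theta_0 = 1, the autocovariance is
  gamma(k) = sigma^2 * sum_{i=0..q-k} theta_i * theta_{i+k},
and rho(k) = gamma(k) / gamma(0). Sigma^2 cancels.
  numerator   = (1)*(-0.488) + (-0.635)*(0.757) = -0.968695.
  denominator = (1)^2 + (-0.635)^2 + (-0.488)^2 + (0.757)^2 = 2.214418.
  rho(2) = -0.968695 / 2.214418 = -0.4374.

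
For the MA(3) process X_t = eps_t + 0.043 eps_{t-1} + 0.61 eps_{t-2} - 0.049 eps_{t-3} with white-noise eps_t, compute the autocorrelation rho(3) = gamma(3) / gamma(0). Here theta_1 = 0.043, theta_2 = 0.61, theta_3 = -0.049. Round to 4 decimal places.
\rho(3) = -0.0356

For an MA(q) process with theta_0 = 1, the autocovariance is
  gamma(k) = sigma^2 * sum_{i=0..q-k} theta_i * theta_{i+k},
and rho(k) = gamma(k) / gamma(0). Sigma^2 cancels.
  numerator   = (1)*(-0.049) = -0.049.
  denominator = (1)^2 + (0.043)^2 + (0.61)^2 + (-0.049)^2 = 1.37635.
  rho(3) = -0.049 / 1.37635 = -0.0356.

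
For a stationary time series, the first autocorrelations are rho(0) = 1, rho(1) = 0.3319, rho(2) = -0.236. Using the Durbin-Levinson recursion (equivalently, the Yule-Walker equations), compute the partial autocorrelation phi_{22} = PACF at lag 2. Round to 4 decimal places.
\phi_{22} = -0.3890

The PACF at lag k is phi_{kk}, the last component of the solution
to the Yule-Walker system G_k phi = r_k where
  (G_k)_{ij} = rho(|i - j|), (r_k)_i = rho(i), i,j = 1..k.
Equivalently, Durbin-Levinson gives phi_{kk} iteratively:
  phi_{11} = rho(1)
  phi_{kk} = [rho(k) - sum_{j=1..k-1} phi_{k-1,j} rho(k-j)]
            / [1 - sum_{j=1..k-1} phi_{k-1,j} rho(j)],
  phi_{k,j} = phi_{k-1,j} - phi_{kk} phi_{k-1,k-j},  j = 1..k-1.
Step k = 1:
  phi_11 = rho(1) = 0.3319.
Step k = 2:
  phi_22 = [rho(2) - phi_11 rho(1)] / [1 - phi_11 rho(1)] = [-0.236 - (0.3319)(0.3319)] / [1 - (0.3319)(0.3319)]
         = -0.34615761 / 0.88984239 = -0.389.
Therefore phi_{22} = -0.3890.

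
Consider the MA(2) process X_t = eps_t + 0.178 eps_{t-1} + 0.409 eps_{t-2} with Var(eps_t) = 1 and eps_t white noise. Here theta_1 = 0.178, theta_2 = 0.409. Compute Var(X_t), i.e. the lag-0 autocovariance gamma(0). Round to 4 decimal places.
\gamma(0) = 1.1990

For an MA(q) process X_t = eps_t + sum_i theta_i eps_{t-i} with
Var(eps_t) = sigma^2, the variance is
  gamma(0) = sigma^2 * (1 + sum_i theta_i^2).
  sum_i theta_i^2 = (0.178)^2 + (0.409)^2 = 0.031684 + 0.167281 = 0.198965.
  gamma(0) = 1 * (1 + 0.198965) = 1 * 1.198965 = 1.198965, which rounds to 1.1990.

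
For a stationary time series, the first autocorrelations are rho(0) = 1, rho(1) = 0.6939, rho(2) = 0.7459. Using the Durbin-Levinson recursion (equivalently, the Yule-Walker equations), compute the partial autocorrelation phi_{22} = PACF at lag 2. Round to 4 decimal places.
\phi_{22} = 0.5099

The PACF at lag k is phi_{kk}, the last component of the solution
to the Yule-Walker system G_k phi = r_k where
  (G_k)_{ij} = rho(|i - j|), (r_k)_i = rho(i), i,j = 1..k.
Equivalently, Durbin-Levinson gives phi_{kk} iteratively:
  phi_{11} = rho(1)
  phi_{kk} = [rho(k) - sum_{j=1..k-1} phi_{k-1,j} rho(k-j)]
            / [1 - sum_{j=1..k-1} phi_{k-1,j} rho(j)],
  phi_{k,j} = phi_{k-1,j} - phi_{kk} phi_{k-1,k-j},  j = 1..k-1.
Step k = 1:
  phi_11 = rho(1) = 0.6939.
Step k = 2:
  phi_22 = [rho(2) - phi_11 rho(1)] / [1 - phi_11 rho(1)] = [0.7459 - (0.6939)(0.6939)] / [1 - (0.6939)(0.6939)]
         = 0.26440279 / 0.51850279 = 0.5099.
Therefore phi_{22} = 0.5099.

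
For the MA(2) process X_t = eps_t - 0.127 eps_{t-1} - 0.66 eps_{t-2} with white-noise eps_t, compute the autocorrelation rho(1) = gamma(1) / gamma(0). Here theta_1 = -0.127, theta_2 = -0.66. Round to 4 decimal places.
\rho(1) = -0.0297

For an MA(q) process with theta_0 = 1, the autocovariance is
  gamma(k) = sigma^2 * sum_{i=0..q-k} theta_i * theta_{i+k},
and rho(k) = gamma(k) / gamma(0). Sigma^2 cancels.
  numerator   = (1)*(-0.127) + (-0.127)*(-0.66) = -0.04318.
  denominator = (1)^2 + (-0.127)^2 + (-0.66)^2 = 1.451729.
  rho(1) = -0.04318 / 1.451729 = -0.0297.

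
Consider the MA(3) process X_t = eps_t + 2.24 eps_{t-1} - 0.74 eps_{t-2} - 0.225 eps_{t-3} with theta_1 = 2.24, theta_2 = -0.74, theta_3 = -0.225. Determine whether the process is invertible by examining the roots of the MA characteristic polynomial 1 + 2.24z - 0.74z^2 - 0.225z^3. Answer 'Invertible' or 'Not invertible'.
\text{Not invertible}

The MA(q) characteristic polynomial is P(z) = 1 + 2.24z - 0.74z^2 - 0.225z^3.
Invertibility requires all roots to lie outside the unit circle, i.e. |z| > 1 for every root.
Degree 3: look for a simple real root z0 first, then factor out (1 - z/z0) and solve the remaining quadratic.
Testing z0 = -0.4: P(-0.4) = 1 + (2.24)(-0.4) + (-0.74)(-0.4)^2 + (-0.225)(-0.4)^3
  = 1 + (-0.896) + (-0.1184) + (0.0144) = 0.  So z_0 = -0.4 is a root, |z_0| = 0.4.
Divide out the factor (1 + 2.5 z) = (1 - z/z0) (since 1/z0 = -2.5):
  P(z) = (1 + 2.5 z)(1 + (-0.26) z + (-0.09) z^2)
  [check: z-coef -0.26 - (-2.5) = 2.24; z^2-coef -0.09 - (-2.5)(-0.26) = -0.74; z^3-coef -(-2.5)(-0.09) = -0.225.]
Remaining roots from the quadratic factor 1 + (-0.26) z + (-0.09) z^2:
  Set 1 + (-0.26) z + (-0.09) z^2 = 0, i.e. a z^2 + b z + c = 0 with a = -0.09, b = -0.26, c = 1.
  Discriminant D = b^2 - 4ac = (-0.26)^2 - 4*(-0.09)*1 = 0.0676 - (-0.36) = 0.4276.
  D >= 0, so the roots are real: z = (-b +/- sqrt(D)) / (2a) = (0.26 +/- 0.653911) / (-0.18).
    z_1 = (0.26 + 0.653911) / (-0.18) = -5.0773,   |z_1| = 5.0773.
    z_2 = (0.26 - 0.653911) / (-0.18) = 2.1884,   |z_2| = 2.1884.
Moduli of all roots: 0.4000, 5.0773, 2.1884.
All moduli strictly greater than 1? No.
Verdict: Not invertible.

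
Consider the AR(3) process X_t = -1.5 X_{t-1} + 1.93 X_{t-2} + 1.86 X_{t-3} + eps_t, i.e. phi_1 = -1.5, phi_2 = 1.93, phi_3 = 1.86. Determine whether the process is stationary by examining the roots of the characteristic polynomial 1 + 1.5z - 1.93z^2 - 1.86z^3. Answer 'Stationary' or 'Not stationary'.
\text{Not stationary}

The AR(p) characteristic polynomial is P(z) = 1 + 1.5z - 1.93z^2 - 1.86z^3.
Stationarity requires all roots to lie outside the unit circle, i.e. |z| > 1 for every root.
Degree 3: look for a simple real root z0 first, then factor out (1 - z/z0) and solve the remaining quadratic.
Testing z0 = -0.5: P(-0.5) = 1 + (1.5)(-0.5) + (-1.93)(-0.5)^2 + (-1.86)(-0.5)^3
  = 1 + (-0.75) + (-0.4825) + (0.2325) = 0.  So z_0 = -0.5 is a root, |z_0| = 0.5.
Divide out the factor (1 + 2 z) = (1 - z/z0) (since 1/z0 = -2):
  P(z) = (1 + 2 z)(1 + (-0.5) z + (-0.93) z^2)
  [check: z-coef -0.5 - (-2) = 1.5; z^2-coef -0.93 - (-2)(-0.5) = -1.93; z^3-coef -(-2)(-0.93) = -1.86.]
Remaining roots from the quadratic factor 1 + (-0.5) z + (-0.93) z^2:
  Set 1 + (-0.5) z + (-0.93) z^2 = 0, i.e. a z^2 + b z + c = 0 with a = -0.93, b = -0.5, c = 1.
  Discriminant D = b^2 - 4ac = (-0.5)^2 - 4*(-0.93)*1 = 0.25 - (-3.72) = 3.97.
  D >= 0, so the roots are real: z = (-b +/- sqrt(D)) / (2a) = (0.5 +/- 1.992486) / (-1.86).
    z_1 = (0.5 + 1.992486) / (-1.86) = -1.34,   |z_1| = 1.34.
    z_2 = (0.5 - 1.992486) / (-1.86) = 0.8024,   |z_2| = 0.8024.
Moduli of all roots: 0.5000, 1.3400, 0.8024.
All moduli strictly greater than 1? No.
Verdict: Not stationary.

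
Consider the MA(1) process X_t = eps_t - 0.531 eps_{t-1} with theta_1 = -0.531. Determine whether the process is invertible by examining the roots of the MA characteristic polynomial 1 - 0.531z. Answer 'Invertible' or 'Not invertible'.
\text{Invertible}

The MA(q) characteristic polynomial is P(z) = 1 - 0.531z.
Invertibility requires all roots to lie outside the unit circle, i.e. |z| > 1 for every root.
This is linear in z: 1 + (-0.531) z = 0  =>  z = -1/(-0.531) = 1.883239,  |z| = 1.883239.
Moduli of all roots: 1.8832.
All moduli strictly greater than 1? Yes.
Verdict: Invertible.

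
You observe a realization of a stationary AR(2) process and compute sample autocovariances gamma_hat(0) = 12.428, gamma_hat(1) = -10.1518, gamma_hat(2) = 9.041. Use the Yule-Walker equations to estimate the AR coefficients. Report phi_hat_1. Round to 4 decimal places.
\hat\phi_{1} = -0.6690

The Yule-Walker equations for an AR(p) process read, in matrix form,
  Gamma_p phi = r_p,   with   (Gamma_p)_{ij} = gamma(|i - j|),
                       (r_p)_i = gamma(i),   i,j = 1..p.
Substitute the sample gammas (Toeplitz matrix and right-hand side of size 2):
  Gamma_p = [[12.428, -10.1518], [-10.1518, 12.428]]
  r_p     = [-10.1518, 9.041]
Written out:
  12.428 phi_1 - 10.1518 phi_2 = -10.1518
  -10.1518 phi_1 + 12.428 phi_2 = 9.041
Solve by Cramer's rule:
  det = gamma(0)^2 - gamma(1)^2 = (12.428)^2 - (-10.1518)^2 = 154.455184 - 103.05904324 = 51.39614076
  phi_hat_1 = [gamma(1) gamma(0) - gamma(1) gamma(2)] / det = [(-10.1518)(12.428) - (-10.1518)(9.041)] / 51.39614076 = -34.3841466 / 51.39614076 = -0.669
  phi_hat_2 = [gamma(0) gamma(2) - gamma(1)^2] / det = [(12.428)(9.041) - (-10.1518)^2] / 51.39614076 = 9.30250476 / 51.39614076 = 0.181
So phi_hat = [-0.6690, 0.1810].
Therefore phi_hat_1 = -0.6690.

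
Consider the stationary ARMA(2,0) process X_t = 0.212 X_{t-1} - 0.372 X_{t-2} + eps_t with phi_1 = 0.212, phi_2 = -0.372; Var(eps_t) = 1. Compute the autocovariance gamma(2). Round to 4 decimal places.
\gamma(2) = -0.4034

Multiply the model equation by X_{t-k} and take expectations. With theta_0 = psi_0 = 1 and psi_j the MA(infinity) weights, this gives
  gamma(k) - sum_i phi_i gamma(k-i) = c_k,
  c_k = sigma^2 * sum_{j=k..q} theta_j psi_{j-k}   (c_k = 0 for k > q),
using gamma(-m) = gamma(m).
Pure AR (q = 0): c_0 = sigma^2 = 1, c_k = 0 for k >= 1.
Equations for k = 0, 1, 2 (AR order 2, c_2 = 0):
  (E0) gamma(0) = phi_1 gamma(1) + phi_2 gamma(2) + c_0
  (E1) gamma(1) = phi_1 gamma(0) + phi_2 gamma(1) + c_1
  (E2) gamma(2) = phi_1 gamma(1) + phi_2 gamma(0)
From (E1): gamma(1) = A gamma(0) + B with
  A = phi_1 / (1 - phi_2) = 0.212 / 1.372 = 0.154519,   B = c_1 / (1 - phi_2) = 0 / 1.372 = 0.
Insert (E2) into (E0): gamma(0) (1 - phi_2^2) = phi_1 (1 + phi_2) gamma(1) + c_0.
  phi_1 (1 + phi_2) = (0.212)(0.628) = 0.133136,   1 - phi_2^2 = 0.861616.
Replace gamma(1) by A gamma(0) + B and collect gamma(0):
  gamma(0) [0.861616 - (0.133136)(0.154519)] = c_0 = 1
  gamma(0) * 0.841044 = 1
  gamma(0) = 1 / 0.841044 = 1.188998.
  gamma(1) = A gamma(0) = (0.154519)(1.188998) = 0.183723.
  gamma(2) = phi_1 gamma(1) + phi_2 gamma(0) = (0.212)(0.183723) + (-0.372)(1.188998) = -0.403358.
Therefore gamma(2) = -0.4034 (to 4 decimal places).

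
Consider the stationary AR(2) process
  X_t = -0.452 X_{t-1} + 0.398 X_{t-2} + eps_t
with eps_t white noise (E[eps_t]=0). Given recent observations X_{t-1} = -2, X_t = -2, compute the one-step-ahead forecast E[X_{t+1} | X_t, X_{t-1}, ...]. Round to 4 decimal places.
E[X_{t+1} \mid \mathcal F_t] = 0.1080

For an AR(p) model X_t = c + sum_i phi_i X_{t-i} + eps_t, the
one-step-ahead conditional mean is
  E[X_{t+1} | X_t, ...] = c + sum_i phi_i X_{t+1-i}.
Substitute known values:
  E[X_{t+1} | ...] = (-0.452) * (-2) + (0.398) * (-2)
                   = 0.1080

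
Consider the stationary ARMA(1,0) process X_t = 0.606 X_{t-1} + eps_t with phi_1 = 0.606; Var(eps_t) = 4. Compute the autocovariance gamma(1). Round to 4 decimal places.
\gamma(1) = 3.8308

Multiply the model equation by X_{t-k} and take expectations. With theta_0 = psi_0 = 1 and psi_j the MA(infinity) weights, this gives
  gamma(k) - sum_i phi_i gamma(k-i) = c_k,
  c_k = sigma^2 * sum_{j=k..q} theta_j psi_{j-k}   (c_k = 0 for k > q),
using gamma(-m) = gamma(m).
Pure AR (q = 0): c_0 = sigma^2 = 4, c_k = 0 for k >= 1.
Equations for k = 0 and k = 1 (AR order 1):
  gamma(0) = phi_1 gamma(1) + c_0
  gamma(1) = phi_1 gamma(0) + c_1
Substituting the second into the first: gamma(0) (1 - phi_1^2) = c_0 + phi_1 c_1, so
  gamma(0) = c_0 / (1 - phi_1^2) = 4 / (1 - (0.606)^2) = 4 / 0.632764 = 6.321472.
  gamma(1) = phi_1 gamma(0) = (0.606)(6.321472) = 3.830812.
Therefore gamma(1) = 3.8308 (to 4 decimal places).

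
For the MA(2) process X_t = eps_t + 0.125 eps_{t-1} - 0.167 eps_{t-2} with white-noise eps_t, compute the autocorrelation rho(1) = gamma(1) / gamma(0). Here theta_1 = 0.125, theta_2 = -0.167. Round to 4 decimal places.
\rho(1) = 0.0998

For an MA(q) process with theta_0 = 1, the autocovariance is
  gamma(k) = sigma^2 * sum_{i=0..q-k} theta_i * theta_{i+k},
and rho(k) = gamma(k) / gamma(0). Sigma^2 cancels.
  numerator   = (1)*(0.125) + (0.125)*(-0.167) = 0.104125.
  denominator = (1)^2 + (0.125)^2 + (-0.167)^2 = 1.043514.
  rho(1) = 0.104125 / 1.043514 = 0.0998.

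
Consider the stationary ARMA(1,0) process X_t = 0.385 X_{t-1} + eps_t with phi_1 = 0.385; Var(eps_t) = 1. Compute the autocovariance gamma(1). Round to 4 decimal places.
\gamma(1) = 0.4520

Multiply the model equation by X_{t-k} and take expectations. With theta_0 = psi_0 = 1 and psi_j the MA(infinity) weights, this gives
  gamma(k) - sum_i phi_i gamma(k-i) = c_k,
  c_k = sigma^2 * sum_{j=k..q} theta_j psi_{j-k}   (c_k = 0 for k > q),
using gamma(-m) = gamma(m).
Pure AR (q = 0): c_0 = sigma^2 = 1, c_k = 0 for k >= 1.
Equations for k = 0 and k = 1 (AR order 1):
  gamma(0) = phi_1 gamma(1) + c_0
  gamma(1) = phi_1 gamma(0) + c_1
Substituting the second into the first: gamma(0) (1 - phi_1^2) = c_0 + phi_1 c_1, so
  gamma(0) = c_0 / (1 - phi_1^2) = 1 / (1 - (0.385)^2) = 1 / 0.851775 = 1.174019.
  gamma(1) = phi_1 gamma(0) = (0.385)(1.174019) = 0.451997.
Therefore gamma(1) = 0.4520 (to 4 decimal places).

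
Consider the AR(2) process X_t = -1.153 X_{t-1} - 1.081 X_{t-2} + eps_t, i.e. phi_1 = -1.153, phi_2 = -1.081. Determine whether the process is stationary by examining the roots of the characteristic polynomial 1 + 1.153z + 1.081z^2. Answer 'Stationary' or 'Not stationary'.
\text{Not stationary}

The AR(p) characteristic polynomial is P(z) = 1 + 1.153z + 1.081z^2.
Stationarity requires all roots to lie outside the unit circle, i.e. |z| > 1 for every root.
Set 1 + (1.153) z + (1.081) z^2 = 0, i.e. a z^2 + b z + c = 0 with a = 1.081, b = 1.153, c = 1.
Discriminant D = b^2 - 4ac = (1.153)^2 - 4*(1.081)*1 = 1.329409 - (4.324) = -2.994591.
D < 0, so the roots are the complex-conjugate pair z = (-b +/- i sqrt(-D)) / (2a) = -0.5333 +/- 0.8004i.
For a conjugate pair |z|^2 = z * conj(z) = (product of roots) = c/a = 1/(1.081) = 0.925069, so |z| = sqrt(0.925069) = 0.9618 for both roots.
Moduli of all roots: 0.9618, 0.9618.
All moduli strictly greater than 1? No.
Verdict: Not stationary.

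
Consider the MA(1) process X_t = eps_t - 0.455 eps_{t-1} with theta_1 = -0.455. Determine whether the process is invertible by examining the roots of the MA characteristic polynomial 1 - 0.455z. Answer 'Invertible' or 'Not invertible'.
\text{Invertible}

The MA(q) characteristic polynomial is P(z) = 1 - 0.455z.
Invertibility requires all roots to lie outside the unit circle, i.e. |z| > 1 for every root.
This is linear in z: 1 + (-0.455) z = 0  =>  z = -1/(-0.455) = 2.197802,  |z| = 2.197802.
Moduli of all roots: 2.1978.
All moduli strictly greater than 1? Yes.
Verdict: Invertible.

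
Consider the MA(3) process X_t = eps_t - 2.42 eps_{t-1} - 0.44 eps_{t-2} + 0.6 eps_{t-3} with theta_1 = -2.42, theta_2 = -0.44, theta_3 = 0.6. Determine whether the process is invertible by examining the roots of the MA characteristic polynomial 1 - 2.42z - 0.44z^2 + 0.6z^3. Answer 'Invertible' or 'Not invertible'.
\text{Not invertible}

The MA(q) characteristic polynomial is P(z) = 1 - 2.42z - 0.44z^2 + 0.6z^3.
Invertibility requires all roots to lie outside the unit circle, i.e. |z| > 1 for every root.
Degree 3: look for a simple real root z0 first, then factor out (1 - z/z0) and solve the remaining quadratic.
Testing z0 = 0.4: P(0.4) = 1 + (-2.42)(0.4) + (-0.44)(0.4)^2 + (0.6)(0.4)^3
  = 1 + (-0.968) + (-0.0704) + (0.0384) = 0.  So z_0 = 0.4 is a root, |z_0| = 0.4.
Divide out the factor (1 - 2.5 z) = (1 - z/z0) (since 1/z0 = 2.5):
  P(z) = (1 - 2.5 z)(1 + (0.08) z + (-0.24) z^2)
  [check: z-coef 0.08 - (2.5) = -2.42; z^2-coef -0.24 - (2.5)(0.08) = -0.44; z^3-coef -(2.5)(-0.24) = 0.6.]
Remaining roots from the quadratic factor 1 + (0.08) z + (-0.24) z^2:
  Set 1 + (0.08) z + (-0.24) z^2 = 0, i.e. a z^2 + b z + c = 0 with a = -0.24, b = 0.08, c = 1.
  Discriminant D = b^2 - 4ac = (0.08)^2 - 4*(-0.24)*1 = 0.0064 - (-0.96) = 0.9664.
  D >= 0, so the roots are real: z = (-b +/- sqrt(D)) / (2a) = (-0.08 +/- 0.983056) / (-0.48).
    z_1 = (-0.08 + 0.983056) / (-0.48) = -1.8814,   |z_1| = 1.8814.
    z_2 = (-0.08 - 0.983056) / (-0.48) = 2.2147,   |z_2| = 2.2147.
Moduli of all roots: 0.4000, 1.8814, 2.2147.
All moduli strictly greater than 1? No.
Verdict: Not invertible.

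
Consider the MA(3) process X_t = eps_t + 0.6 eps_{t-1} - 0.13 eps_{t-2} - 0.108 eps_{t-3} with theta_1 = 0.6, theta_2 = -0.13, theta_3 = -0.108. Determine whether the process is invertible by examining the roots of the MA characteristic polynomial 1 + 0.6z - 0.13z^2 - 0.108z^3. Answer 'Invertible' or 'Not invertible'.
\text{Invertible}

The MA(q) characteristic polynomial is P(z) = 1 + 0.6z - 0.13z^2 - 0.108z^3.
Invertibility requires all roots to lie outside the unit circle, i.e. |z| > 1 for every root.
Degree 3: look for a simple real root z0 first, then factor out (1 - z/z0) and solve the remaining quadratic.
Testing z0 = 2.5: P(2.5) = 1 + (0.6)(2.5) + (-0.13)(2.5)^2 + (-0.108)(2.5)^3
  = 1 + (1.5) + (-0.8125) + (-1.6875) = 0.  So z_0 = 2.5 is a root, |z_0| = 2.5.
Divide out the factor (1 - 0.4 z) = (1 - z/z0) (since 1/z0 = 0.4):
  P(z) = (1 - 0.4 z)(1 + (1) z + (0.27) z^2)
  [check: z-coef 1 - (0.4) = 0.6; z^2-coef 0.27 - (0.4)(1) = -0.13; z^3-coef -(0.4)(0.27) = -0.108.]
Remaining roots from the quadratic factor 1 + (1) z + (0.27) z^2:
  Set 1 + (1) z + (0.27) z^2 = 0, i.e. a z^2 + b z + c = 0 with a = 0.27, b = 1, c = 1.
  Discriminant D = b^2 - 4ac = (1)^2 - 4*(0.27)*1 = 1 - (1.08) = -0.08.
  D < 0, so the roots are the complex-conjugate pair z = (-b +/- i sqrt(-D)) / (2a) = -1.8519 +/- 0.5238i.
  For a conjugate pair |z|^2 = z * conj(z) = (product of roots) = c/a = 1/(0.27) = 3.703704, so |z| = sqrt(3.703704) = 1.9245 for both roots.
Moduli of all roots: 2.5000, 1.9245, 1.9245.
All moduli strictly greater than 1? Yes.
Verdict: Invertible.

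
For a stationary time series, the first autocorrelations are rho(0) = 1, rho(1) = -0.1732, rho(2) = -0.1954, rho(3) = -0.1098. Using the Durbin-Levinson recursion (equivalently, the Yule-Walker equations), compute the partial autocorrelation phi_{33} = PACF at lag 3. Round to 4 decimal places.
\phi_{33} = -0.2090

The PACF at lag k is phi_{kk}, the last component of the solution
to the Yule-Walker system G_k phi = r_k where
  (G_k)_{ij} = rho(|i - j|), (r_k)_i = rho(i), i,j = 1..k.
Equivalently, Durbin-Levinson gives phi_{kk} iteratively:
  phi_{11} = rho(1)
  phi_{kk} = [rho(k) - sum_{j=1..k-1} phi_{k-1,j} rho(k-j)]
            / [1 - sum_{j=1..k-1} phi_{k-1,j} rho(j)],
  phi_{k,j} = phi_{k-1,j} - phi_{kk} phi_{k-1,k-j},  j = 1..k-1.
Step k = 1:
  phi_11 = rho(1) = -0.1732.
Step k = 2:
  phi_22 = [rho(2) - phi_11 rho(1)] / [1 - phi_11 rho(1)] = [-0.1954 - (-0.1732)(-0.1732)] / [1 - (-0.1732)(-0.1732)]
         = -0.22539824 / 0.97000176 = -0.232369.
  Update: phi_21 = phi_11 - phi_22 phi_11 = -0.1732 - (-0.232369)(-0.1732) = -0.213446.
Step k = 3:
  phi_33 = [rho(3) - phi_21 rho(2) - phi_22 rho(1)] / [1 - phi_21 rho(1) - phi_22 rho(2)]
    numerator   = -0.1098 - (-0.213446)(-0.1954) - (-0.232369)(-0.1732) = -0.1917537
    denominator = 1 - (-0.213446)(-0.1732) - (-0.232369)(-0.1954) = 0.91762622
  phi_33 = -0.1917537 / 0.91762622 = -0.209.
Therefore phi_{33} = -0.2090.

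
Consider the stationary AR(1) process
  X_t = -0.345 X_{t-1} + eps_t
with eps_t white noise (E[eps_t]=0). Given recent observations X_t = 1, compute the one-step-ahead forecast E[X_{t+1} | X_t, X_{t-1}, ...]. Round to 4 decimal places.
E[X_{t+1} \mid \mathcal F_t] = -0.3450

For an AR(p) model X_t = c + sum_i phi_i X_{t-i} + eps_t, the
one-step-ahead conditional mean is
  E[X_{t+1} | X_t, ...] = c + sum_i phi_i X_{t+1-i}.
Substitute known values:
  E[X_{t+1} | ...] = (-0.345) * (1)
                   = -0.3450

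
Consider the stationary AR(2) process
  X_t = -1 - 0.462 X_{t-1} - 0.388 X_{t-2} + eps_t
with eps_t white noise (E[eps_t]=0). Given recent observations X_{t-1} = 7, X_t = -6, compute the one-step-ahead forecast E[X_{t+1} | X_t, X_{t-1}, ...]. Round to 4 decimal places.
E[X_{t+1} \mid \mathcal F_t] = -0.9440

For an AR(p) model X_t = c + sum_i phi_i X_{t-i} + eps_t, the
one-step-ahead conditional mean is
  E[X_{t+1} | X_t, ...] = c + sum_i phi_i X_{t+1-i}.
Substitute known values:
  E[X_{t+1} | ...] = -1 + (-0.462) * (-6) + (-0.388) * (7)
                   = -0.9440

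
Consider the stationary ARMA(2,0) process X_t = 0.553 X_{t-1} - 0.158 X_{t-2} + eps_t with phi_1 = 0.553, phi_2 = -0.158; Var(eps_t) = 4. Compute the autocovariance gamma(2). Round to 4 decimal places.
\gamma(2) = 0.5638

Multiply the model equation by X_{t-k} and take expectations. With theta_0 = psi_0 = 1 and psi_j the MA(infinity) weights, this gives
  gamma(k) - sum_i phi_i gamma(k-i) = c_k,
  c_k = sigma^2 * sum_{j=k..q} theta_j psi_{j-k}   (c_k = 0 for k > q),
using gamma(-m) = gamma(m).
Pure AR (q = 0): c_0 = sigma^2 = 4, c_k = 0 for k >= 1.
Equations for k = 0, 1, 2 (AR order 2, c_2 = 0):
  (E0) gamma(0) = phi_1 gamma(1) + phi_2 gamma(2) + c_0
  (E1) gamma(1) = phi_1 gamma(0) + phi_2 gamma(1) + c_1
  (E2) gamma(2) = phi_1 gamma(1) + phi_2 gamma(0)
From (E1): gamma(1) = A gamma(0) + B with
  A = phi_1 / (1 - phi_2) = 0.553 / 1.158 = 0.477547,   B = c_1 / (1 - phi_2) = 0 / 1.158 = 0.
Insert (E2) into (E0): gamma(0) (1 - phi_2^2) = phi_1 (1 + phi_2) gamma(1) + c_0.
  phi_1 (1 + phi_2) = (0.553)(0.842) = 0.465626,   1 - phi_2^2 = 0.975036.
Replace gamma(1) by A gamma(0) + B and collect gamma(0):
  gamma(0) [0.975036 - (0.465626)(0.477547)] = c_0 = 4
  gamma(0) * 0.752677 = 4
  gamma(0) = 4 / 0.752677 = 5.314361.
  gamma(1) = A gamma(0) = (0.477547)(5.314361) = 2.53786.
  gamma(2) = phi_1 gamma(1) + phi_2 gamma(0) = (0.553)(2.53786) + (-0.158)(5.314361) = 0.563767.
Therefore gamma(2) = 0.5638 (to 4 decimal places).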